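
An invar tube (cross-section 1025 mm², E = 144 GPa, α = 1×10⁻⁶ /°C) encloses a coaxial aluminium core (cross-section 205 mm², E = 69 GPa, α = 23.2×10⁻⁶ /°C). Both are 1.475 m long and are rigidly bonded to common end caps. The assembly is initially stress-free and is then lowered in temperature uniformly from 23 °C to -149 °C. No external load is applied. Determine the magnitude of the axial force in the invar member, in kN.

Equilibrium of a rigid end plate with no external load gives equal and opposite internal forces ±P in the two members. Since α_{aluminium} > α_{invar}, cooling drives the aluminium into tension and the invar into compression.
Setting the final lengths equal and cancelling L: (α₁ − α₂)ΔT = P/(A₁E₁) + P/(A₂E₂).
|α₁ − α₂|·ΔT = 22.2×10⁻⁶ × 172 = 0.003818.
1/(A₁E₁) + 1/(A₂E₂) = 1/(1025×144×10³) + 1/(205×69×10³) = 7.747×10⁻⁸ N⁻¹.
P = 0.003818 / 7.747×10⁻⁸ = 49290 N = 49.29 kN.

P ≈ 49.3 kN (compressive in the invar)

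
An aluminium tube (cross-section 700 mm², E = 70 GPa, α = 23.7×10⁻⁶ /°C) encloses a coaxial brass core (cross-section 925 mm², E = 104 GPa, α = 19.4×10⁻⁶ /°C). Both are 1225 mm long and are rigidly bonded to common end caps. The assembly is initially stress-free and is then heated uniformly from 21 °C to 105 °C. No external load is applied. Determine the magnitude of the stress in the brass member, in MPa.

σ ≈ 12.7 MPa (tensile)

Both members must finish at the same length. With the larger α, the aluminium tends to over-expand; the plates restrain it, putting the aluminium in compression and the brass in tension. With no external load the two internal forces are equal and opposite, magnitude P.
Setting the final lengths equal and cancelling L: (α₁ − α₂)ΔT = P/(A₁E₁) + P/(A₂E₂).
|α₁ − α₂|·ΔT = 4.3×10⁻⁶ × 84 = 0.0003612.
1/(A₁E₁) + 1/(A₂E₂) = 1/(700×70×10³) + 1/(925×104×10³) = 3.08×10⁻⁸ N⁻¹.
So P = 0.0003612 / 3.08×10⁻⁸ = 11.73 kN.
σ_{brass} = P/A₂ = 11730/925 = 12.68 MPa, tensile.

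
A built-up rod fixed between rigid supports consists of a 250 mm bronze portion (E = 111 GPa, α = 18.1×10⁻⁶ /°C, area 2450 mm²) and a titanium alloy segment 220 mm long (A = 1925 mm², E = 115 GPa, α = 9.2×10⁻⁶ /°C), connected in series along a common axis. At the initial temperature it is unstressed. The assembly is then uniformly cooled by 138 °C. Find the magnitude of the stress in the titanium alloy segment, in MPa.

σ ≈ 245 MPa (tensile)

With the walls removed the bar would change length by δ_free = Σ αᵢΔT Lᵢ = 18.1×10⁻⁶×138×250 + 9.2×10⁻⁶×138×220 = 0.9038 mm.
The rigid supports impose zero overall length change; the single axial force P common to all segments must satisfy P Σ Lᵢ/(AᵢEᵢ) = δ_free.
The series flexibility is Σ Lᵢ/(AᵢEᵢ) = 250/(2450×111×10³) + 220/(1925×115×10³) = 1.913×10⁻⁶ mm/N.
So P = 0.9038 / 1.913×10⁻⁶ = 472.4 kN, tensile.
σ_{titanium alloy} = P / A = 472400 / 1925 = 245.4 MPa.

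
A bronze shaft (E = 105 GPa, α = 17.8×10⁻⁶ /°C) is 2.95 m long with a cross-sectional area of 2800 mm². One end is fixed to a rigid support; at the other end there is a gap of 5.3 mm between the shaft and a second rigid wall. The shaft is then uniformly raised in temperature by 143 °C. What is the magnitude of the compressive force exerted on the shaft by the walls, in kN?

P ≈ 220 kN

If the wall were absent the shaft would grow by αΔT L = 17.8×10⁻⁶ × 143 × 2950 = 7.509 mm.
The gap closes (δ_free > 5.3 mm) and the wall then resists a further 7.509 − 5.3 = 2.209 mm of expansion.
So σ = E(δ_free − g)/L = 105×10³ × 2.209/2950 = 78.62 MPa.
P = σA = 78.62 × 2800 = 220.1 kN.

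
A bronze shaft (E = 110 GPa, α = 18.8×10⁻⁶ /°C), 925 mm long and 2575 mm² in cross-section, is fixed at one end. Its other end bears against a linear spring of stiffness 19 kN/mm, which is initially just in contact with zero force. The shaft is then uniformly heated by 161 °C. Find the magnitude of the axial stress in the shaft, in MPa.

Free thermal expansion: δ_free = αΔT L = 18.8×10⁻⁶ × 161 × 925 = 2.8 mm.
With a force P in the spring, the elastic change of the shaft is PL/(AE) and that of the spring is P/k; compatibility requires their sum to equal δ_free.
So P = δ_free / [L/(AE) + 1/k] = 2.8 / [ 925/(2575×110×10³) + 1/(19×10³) ].
P = 2.8 / 5.59×10⁻⁵ = 50090 N.
σ = P/A = 50090/2575 = 19.45 MPa.

σ ≈ 19.5 MPa (compressive)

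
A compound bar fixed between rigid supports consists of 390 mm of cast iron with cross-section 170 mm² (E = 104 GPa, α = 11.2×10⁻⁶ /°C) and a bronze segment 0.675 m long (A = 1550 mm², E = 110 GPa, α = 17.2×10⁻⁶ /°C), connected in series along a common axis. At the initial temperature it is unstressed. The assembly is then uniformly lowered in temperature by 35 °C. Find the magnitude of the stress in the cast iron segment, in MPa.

σ ≈ 126 MPa (tensile)

Free thermal contraction of the whole bar: Σ αᵢΔT Lᵢ = 11.2×10⁻⁶×35×390 + 17.2×10⁻⁶×35×675 = 0.5592 mm.
Since the ends are fixed, an axial force P builds up, equal in every segment, with P · Σ Lᵢ/(AᵢEᵢ) = δ_free.
Σ Lᵢ/(AᵢEᵢ) = 390/(170×104×10³) + 675/(1550×110×10³) = 2.602×10⁻⁵ mm/N.
P = 0.5592 / 2.602×10⁻⁵ = 21490 N = 21.49 kN, tensile.
σ_{cast iron} = P / A = 21490 / 170 = 126.4 MPa.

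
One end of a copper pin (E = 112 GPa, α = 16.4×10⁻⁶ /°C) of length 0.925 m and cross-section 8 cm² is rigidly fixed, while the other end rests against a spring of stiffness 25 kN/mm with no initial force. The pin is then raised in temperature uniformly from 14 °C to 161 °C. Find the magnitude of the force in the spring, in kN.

Free thermal expansion: δ_free = αΔT L = 16.4×10⁻⁶ × 147 × 925 = 2.23 mm.
With a force P in the spring, the elastic change of the pin is PL/(AE) and that of the spring is P/k; compatibility requires their sum to equal δ_free.
So P = δ_free / [L/(AE) + 1/k] = 2.23 / [ 925/(800×112×10³) + 1/(25×10³) ].
P = 2.23 / 5.032×10⁻⁵ = 44310 N.

P ≈ 44.3 kN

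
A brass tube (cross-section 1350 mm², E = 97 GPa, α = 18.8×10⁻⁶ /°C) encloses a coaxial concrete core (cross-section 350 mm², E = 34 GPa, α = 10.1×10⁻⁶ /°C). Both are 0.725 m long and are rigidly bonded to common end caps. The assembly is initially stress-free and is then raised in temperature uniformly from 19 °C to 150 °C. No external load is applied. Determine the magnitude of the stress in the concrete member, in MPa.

σ ≈ 35.5 MPa (tensile)

Equilibrium of a rigid end plate with no external load gives equal and opposite internal forces ±P in the two members. Since α_{brass} > α_{concrete}, heating drives the brass into compression and the concrete into tension.
Compatibility of the two members (thermal + elastic change equal): (α₁ − α₂)ΔT = P·[1/(A₁E₁) + 1/(A₂E₂)].
|α₁ − α₂|·ΔT = 8.7×10⁻⁶ × 131 = 0.00114.
1/(A₁E₁) + 1/(A₂E₂) = 1/(1350×97×10³) + 1/(350×34×10³) = 9.167×10⁻⁸ N⁻¹.
P = 0.00114 / 9.167×10⁻⁸ = 12430 N = 12.43 kN.
σ_{concrete} = P/A₂ = 12430/350 = 35.52 MPa, tensile.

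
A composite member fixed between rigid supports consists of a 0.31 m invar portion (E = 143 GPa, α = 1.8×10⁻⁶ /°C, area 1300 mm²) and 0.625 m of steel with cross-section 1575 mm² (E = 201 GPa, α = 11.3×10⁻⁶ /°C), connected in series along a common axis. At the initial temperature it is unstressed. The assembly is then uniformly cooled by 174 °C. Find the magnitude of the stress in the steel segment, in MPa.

With the walls removed the bar would change length by δ_free = Σ αᵢΔT Lᵢ = 1.8×10⁻⁶×174×310 + 11.3×10⁻⁶×174×625 = 1.326 mm.
The walls prevent any net length change, so an axial force P (same in every segment) develops. Compatibility: P · Σ Lᵢ/(AᵢEᵢ) = δ_free.
The series flexibility is Σ Lᵢ/(AᵢEᵢ) = 310/(1300×143×10³) + 625/(1575×201×10³) = 3.642×10⁻⁶ mm/N.
P = 1.326 / 3.642×10⁻⁶ = 364100 N = 364.1 kN, tensile.
σ_{steel} = P / A = 364100 / 1575 = 231.2 MPa.

σ ≈ 231 MPa (tensile)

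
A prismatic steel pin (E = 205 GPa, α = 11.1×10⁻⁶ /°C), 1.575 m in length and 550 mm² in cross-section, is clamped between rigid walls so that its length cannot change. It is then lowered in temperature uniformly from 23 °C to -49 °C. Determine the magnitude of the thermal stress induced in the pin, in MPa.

σ ≈ 164 MPa (tensile)

The supports are rigid, so the total axial strain is zero. The restrained thermal strain is ε = αΔT = 11.1×10⁻⁶ × 72 = 799.2×10⁻⁶.
Hence σ = E·αΔT = 205×10³ × 799.2×10⁻⁶ = 163.8 MPa, tensile.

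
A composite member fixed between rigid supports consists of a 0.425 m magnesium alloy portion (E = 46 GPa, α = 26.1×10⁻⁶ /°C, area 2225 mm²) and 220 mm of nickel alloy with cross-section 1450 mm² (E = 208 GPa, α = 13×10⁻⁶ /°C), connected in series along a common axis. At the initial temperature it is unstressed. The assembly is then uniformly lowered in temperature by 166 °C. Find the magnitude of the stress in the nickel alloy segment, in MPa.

σ ≈ 327 MPa (tensile)

With the walls removed the bar would change length by δ_free = Σ αᵢΔT Lᵢ = 26.1×10⁻⁶×166×425 + 13×10⁻⁶×166×220 = 2.316 mm.
The walls prevent any net length change, so an axial force P (same in every segment) develops. Compatibility: P · Σ Lᵢ/(AᵢEᵢ) = δ_free.
Σ Lᵢ/(AᵢEᵢ) = 425/(2225×46×10³) + 220/(1450×208×10³) = 4.882×10⁻⁶ mm/N.
P = 2.316 / 4.882×10⁻⁶ = 474400 N = 474.4 kN, tensile.
σ_{nickel alloy} = P / A = 474400 / 1450 = 327.2 MPa.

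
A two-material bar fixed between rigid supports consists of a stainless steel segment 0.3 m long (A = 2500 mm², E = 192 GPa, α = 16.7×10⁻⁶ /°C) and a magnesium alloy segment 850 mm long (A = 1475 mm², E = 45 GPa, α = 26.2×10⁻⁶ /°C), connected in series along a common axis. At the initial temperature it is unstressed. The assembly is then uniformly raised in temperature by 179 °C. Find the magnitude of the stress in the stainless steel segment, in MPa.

σ ≈ 145 MPa (compressive)

If the supports were absent, the total length change would be Σ αᵢΔT Lᵢ = 16.7×10⁻⁶×179×300 + 26.2×10⁻⁶×179×850 = 4.883 mm.
The walls prevent any net length change, so an axial force P (same in every segment) develops. Compatibility: P · Σ Lᵢ/(AᵢEᵢ) = δ_free.
Σ Lᵢ/(AᵢEᵢ) = 300/(2500×192×10³) + 850/(1475×45×10³) = 1.343×10⁻⁵ mm/N.
Hence P = δ_free / Σ(L/AE) = 4.883/1.343×10⁻⁵ = 363.6 kN (compressive).
σ_{stainless steel} = P / A = 363600 / 2500 = 145.4 MPa.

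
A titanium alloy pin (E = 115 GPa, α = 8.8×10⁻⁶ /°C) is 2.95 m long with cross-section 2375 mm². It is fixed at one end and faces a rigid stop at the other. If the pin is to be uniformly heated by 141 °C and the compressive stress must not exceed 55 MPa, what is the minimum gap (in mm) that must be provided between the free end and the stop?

g ≈ 2.25 mm

With no wall the pin would lengthen by αΔT L = 8.8×10⁻⁶ × 141 × 2950 = 3.66 mm.
A stress of 55 MPa corresponds to the wall pushing the pin back by σL/E = 55×2950/(115×10³) = 1.411 mm.
So the gap has to take up the difference, g_min = δ_free − σL/E = 3.66 − 1.411 = 2.249 mm.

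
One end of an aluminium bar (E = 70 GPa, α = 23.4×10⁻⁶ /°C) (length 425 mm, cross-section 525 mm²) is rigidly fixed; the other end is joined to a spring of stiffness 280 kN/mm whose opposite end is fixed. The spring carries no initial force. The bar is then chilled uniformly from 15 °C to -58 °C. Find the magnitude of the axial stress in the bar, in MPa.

The unrestrained thermal change is αΔT L = 23.4×10⁻⁶ × 73 × 425 = 0.726 mm.
Let P be the tensile force in the spring. The bar extends elastically by PL/(AE) and the spring stretches by P/k; together these equal δ_free.
P [ L/(AE) + 1/k ] = δ_free → P [ 425/(525×70×10³) + 1/(280×10³) ] = 0.726.
P = 0.726 / 1.514×10⁻⁵ = 47960 N.
σ = P/A = 47960/525 = 91.36 MPa.

σ ≈ 91.4 MPa (tensile)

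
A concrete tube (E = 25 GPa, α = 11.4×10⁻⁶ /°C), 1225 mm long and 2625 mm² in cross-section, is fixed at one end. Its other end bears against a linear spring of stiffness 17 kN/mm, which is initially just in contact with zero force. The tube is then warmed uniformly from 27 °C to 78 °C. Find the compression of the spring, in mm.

δ ≈ 0.541 mm

The unrestrained thermal change is αΔT L = 11.4×10⁻⁶ × 51 × 1225 = 0.7122 mm.
With a force P in the spring, the elastic change of the tube is PL/(AE) and that of the spring is P/k; compatibility requires their sum to equal δ_free.
P [ L/(AE) + 1/k ] = δ_free → P [ 1225/(2625×25×10³) + 1/(17×10³) ] = 0.7122.
P = 0.7122 / 7.749×10⁻⁵ = 9191 N.
Spring compression = P/k = 9191/(17×10³) = 0.5406 mm.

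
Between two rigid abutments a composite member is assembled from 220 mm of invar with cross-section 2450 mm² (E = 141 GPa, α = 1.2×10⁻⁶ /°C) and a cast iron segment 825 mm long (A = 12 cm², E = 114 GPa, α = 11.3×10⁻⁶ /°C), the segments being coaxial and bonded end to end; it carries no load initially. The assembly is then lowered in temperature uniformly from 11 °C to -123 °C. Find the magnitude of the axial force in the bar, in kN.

P ≈ 193 kN (tensile)

Free thermal contraction of the whole bar: Σ αᵢΔT Lᵢ = 1.2×10⁻⁶×134×220 + 11.3×10⁻⁶×134×825 = 1.285 mm.
Since the ends are fixed, an axial force P builds up, equal in every segment, with P · Σ Lᵢ/(AᵢEᵢ) = δ_free.
The series flexibility is Σ Lᵢ/(AᵢEᵢ) = 220/(2450×141×10³) + 825/(1200×114×10³) = 6.668×10⁻⁶ mm/N.
P = 1.285 / 6.668×10⁻⁶ = 192700 N = 192.7 kN, tensile.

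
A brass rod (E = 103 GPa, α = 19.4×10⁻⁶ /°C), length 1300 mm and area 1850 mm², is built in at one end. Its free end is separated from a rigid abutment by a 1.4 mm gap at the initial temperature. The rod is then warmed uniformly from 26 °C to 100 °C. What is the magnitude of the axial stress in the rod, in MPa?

Unrestrained expansion: δ_free = αΔT L = 19.4×10⁻⁶ × 74 × 1300 = 1.866 mm.
After closing the 1.4 mm clearance, 1.866 − 1.4 = 0.4663 mm of expansion remains to be suppressed by the wall.
So σ = E(δ_free − g)/L = 103×10³ × 0.4663/1300 = 36.94 MPa.

σ ≈ 36.9 MPa (compressive)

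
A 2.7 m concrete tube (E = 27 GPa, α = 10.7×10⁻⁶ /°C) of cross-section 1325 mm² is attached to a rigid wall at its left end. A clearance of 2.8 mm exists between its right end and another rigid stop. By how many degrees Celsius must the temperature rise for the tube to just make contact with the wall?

Contact occurs when the free expansion equals the gap: αΔT L = 2.8 mm.
ΔT = 2.8 / (10.7×10⁻⁶ × 2700) = 96.92 °C.

ΔT ≈ 96.9 °C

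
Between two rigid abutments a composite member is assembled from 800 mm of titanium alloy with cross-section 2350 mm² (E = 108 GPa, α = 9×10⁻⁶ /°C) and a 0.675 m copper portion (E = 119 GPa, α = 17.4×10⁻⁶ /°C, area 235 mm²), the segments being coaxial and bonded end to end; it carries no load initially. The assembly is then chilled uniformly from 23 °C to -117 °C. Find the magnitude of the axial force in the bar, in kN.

With the walls removed the bar would change length by δ_free = Σ αᵢΔT Lᵢ = 9×10⁻⁶×140×800 + 17.4×10⁻⁶×140×675 = 2.652 mm.
The rigid supports impose zero overall length change; the single axial force P common to all segments must satisfy P Σ Lᵢ/(AᵢEᵢ) = δ_free.
Σ Lᵢ/(AᵢEᵢ) = 800/(2350×108×10³) + 675/(235×119×10³) = 2.729×10⁻⁵ mm/N.
Hence P = δ_free / Σ(L/AE) = 2.652/2.729×10⁻⁵ = 97.19 kN (tensile).

P ≈ 97.2 kN (tensile)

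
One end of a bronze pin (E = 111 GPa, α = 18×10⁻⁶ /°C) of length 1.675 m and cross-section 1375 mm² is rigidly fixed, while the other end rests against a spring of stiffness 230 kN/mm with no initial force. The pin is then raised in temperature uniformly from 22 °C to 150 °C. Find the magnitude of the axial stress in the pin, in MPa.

σ ≈ 183 MPa (compressive)

The unrestrained thermal change is αΔT L = 18×10⁻⁶ × 128 × 1675 = 3.859 mm.
Let P be the compressive force at the spring. The pin shortens elastically by PL/(AE) and the spring compresses by P/k; together these equal δ_free.
So P = δ_free / [L/(AE) + 1/k] = 3.859 / [ 1675/(1375×111×10³) + 1/(230×10³) ].
P = 3.859 / 1.532×10⁻⁵ = 251900 N.
σ = P/A = 251900/1375 = 183.2 MPa.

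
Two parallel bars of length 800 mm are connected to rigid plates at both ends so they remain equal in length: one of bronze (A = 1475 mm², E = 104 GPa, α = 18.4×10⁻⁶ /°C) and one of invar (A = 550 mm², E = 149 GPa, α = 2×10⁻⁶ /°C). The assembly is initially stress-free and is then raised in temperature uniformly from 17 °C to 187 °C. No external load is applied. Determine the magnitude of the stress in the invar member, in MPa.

The bronze has the larger α, so on heating it would change length more than the invar if both were free. The rigid plates force a common final length, so the bronze is put into compression and the invar into tension, with equal and opposite forces P (no external load).
Setting the final lengths equal and cancelling L: (α₁ − α₂)ΔT = P/(A₁E₁) + P/(A₂E₂).
|α₁ − α₂|·ΔT = 16.4×10⁻⁶ × 170 = 0.002788.
1/(A₁E₁) + 1/(A₂E₂) = 1/(1475×104×10³) + 1/(550×149×10³) = 1.872×10⁻⁸ N⁻¹.
P = 0.002788 / 1.872×10⁻⁸ = 148900 N = 148.9 kN.
σ_{invar} = P/A₂ = 148900/550 = 270.8 MPa, tensile.

σ ≈ 271 MPa (tensile)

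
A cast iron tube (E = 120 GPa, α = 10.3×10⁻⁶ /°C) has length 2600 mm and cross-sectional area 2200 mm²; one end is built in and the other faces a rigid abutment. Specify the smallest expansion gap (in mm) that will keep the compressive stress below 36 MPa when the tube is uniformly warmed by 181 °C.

g ≈ 4.07 mm

Free expansion if unrestrained: δ_free = αΔT L = 10.3×10⁻⁶ × 181 × 2600 = 4.847 mm.
A stress of 36 MPa corresponds to the wall pushing the tube back by σL/E = 36×2600/(120×10³) = 0.78 mm.
So the gap has to take up the difference, g_min = δ_free − σL/E = 4.847 − 0.78 = 4.067 mm.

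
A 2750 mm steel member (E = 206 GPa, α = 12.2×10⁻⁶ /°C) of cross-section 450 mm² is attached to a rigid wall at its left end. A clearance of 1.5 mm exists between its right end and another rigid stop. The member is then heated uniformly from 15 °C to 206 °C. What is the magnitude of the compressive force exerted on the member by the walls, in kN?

Unrestrained expansion: δ_free = αΔT L = 12.2×10⁻⁶ × 191 × 2750 = 6.408 mm.
The gap closes (δ_free > 1.5 mm) and the wall then resists a further 6.408 − 1.5 = 4.908 mm of expansion.
So σ = E(δ_free − g)/L = 206×10³ × 4.908/2750 = 367.7 MPa.
P = σA = 367.7 × 450 = 165.4 kN.

P ≈ 165 kN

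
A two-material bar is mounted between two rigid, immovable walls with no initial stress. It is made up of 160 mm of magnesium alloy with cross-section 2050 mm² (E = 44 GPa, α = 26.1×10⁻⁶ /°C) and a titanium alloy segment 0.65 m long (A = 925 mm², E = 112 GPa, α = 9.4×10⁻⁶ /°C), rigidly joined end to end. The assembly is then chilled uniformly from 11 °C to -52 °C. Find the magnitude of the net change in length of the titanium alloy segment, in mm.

|ΔL| ≈ 0.12 mm

If the supports were absent, the total length change would be Σ αᵢΔT Lᵢ = 26.1×10⁻⁶×63×160 + 9.4×10⁻⁶×63×650 = 0.648 mm.
The walls prevent any net length change, so an axial force P (same in every segment) develops. Compatibility: P · Σ Lᵢ/(AᵢEᵢ) = δ_free.
The series flexibility is Σ Lᵢ/(AᵢEᵢ) = 160/(2050×44×10³) + 650/(925×112×10³) = 8.048×10⁻⁶ mm/N.
Hence P = δ_free / Σ(L/AE) = 0.648/8.048×10⁻⁶ = 80.52 kN (tensile).
For the titanium alloy segment, free thermal change = 9.4×10⁻⁶×63×650 = 0.3849 mm and elastic change from P = 80520×650/(925×112×10³) = 0.5052 mm; these oppose, so the net change is 0.12 mm (segment lengthens).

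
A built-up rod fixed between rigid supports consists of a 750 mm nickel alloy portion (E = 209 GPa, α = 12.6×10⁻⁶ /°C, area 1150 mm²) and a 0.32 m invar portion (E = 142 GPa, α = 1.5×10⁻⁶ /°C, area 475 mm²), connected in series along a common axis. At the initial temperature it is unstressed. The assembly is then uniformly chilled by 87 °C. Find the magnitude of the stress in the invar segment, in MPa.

Free thermal contraction of the whole bar: Σ αᵢΔT Lᵢ = 12.6×10⁻⁶×87×750 + 1.5×10⁻⁶×87×320 = 0.8639 mm.
Since the ends are fixed, an axial force P builds up, equal in every segment, with P · Σ Lᵢ/(AᵢEᵢ) = δ_free.
The series flexibility is Σ Lᵢ/(AᵢEᵢ) = 750/(1150×209×10³) + 320/(475×142×10³) = 7.865×10⁻⁶ mm/N.
P = 0.8639 / 7.865×10⁻⁶ = 109800 N = 109.8 kN, tensile.
σ_{invar} = P / A = 109800 / 475 = 231.3 MPa.

σ ≈ 231 MPa (tensile)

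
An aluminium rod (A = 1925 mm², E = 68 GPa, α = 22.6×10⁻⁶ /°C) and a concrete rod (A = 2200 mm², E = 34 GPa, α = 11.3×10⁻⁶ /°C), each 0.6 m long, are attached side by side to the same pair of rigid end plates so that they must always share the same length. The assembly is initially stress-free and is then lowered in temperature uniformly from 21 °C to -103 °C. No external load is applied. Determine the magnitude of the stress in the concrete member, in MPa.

σ ≈ 30.3 MPa (compressive)

Equilibrium of a rigid end plate with no external load gives equal and opposite internal forces ±P in the two members. Since α_{aluminium} > α_{concrete}, cooling drives the aluminium into tension and the concrete into compression.
Compatibility of the two members (thermal + elastic change equal): (α₁ − α₂)ΔT = P·[1/(A₁E₁) + 1/(A₂E₂)].
|α₁ − α₂|·ΔT = 11.3×10⁻⁶ × 124 = 0.001401.
1/(A₁E₁) + 1/(A₂E₂) = 1/(1925×68×10³) + 1/(2200×34×10³) = 2.101×10⁻⁸ N⁻¹.
So P = 0.001401 / 2.101×10⁻⁸ = 66.7 kN.
σ_{concrete} = P/A₂ = 66700/2200 = 30.32 MPa, compressive.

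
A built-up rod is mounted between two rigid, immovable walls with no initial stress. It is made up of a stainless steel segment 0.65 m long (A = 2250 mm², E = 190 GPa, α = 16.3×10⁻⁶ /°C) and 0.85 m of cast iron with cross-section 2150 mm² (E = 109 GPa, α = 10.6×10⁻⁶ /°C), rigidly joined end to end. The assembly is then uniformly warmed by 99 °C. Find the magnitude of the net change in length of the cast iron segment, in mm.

|ΔL| ≈ 0.476 mm

If the supports were absent, the total length change would be Σ αᵢΔT Lᵢ = 16.3×10⁻⁶×99×650 + 10.6×10⁻⁶×99×850 = 1.941 mm.
The rigid supports impose zero overall length change; the single axial force P common to all segments must satisfy P Σ Lᵢ/(AᵢEᵢ) = δ_free.
The series flexibility is Σ Lᵢ/(AᵢEᵢ) = 650/(2250×190×10³) + 850/(2150×109×10³) = 5.148×10⁻⁶ mm/N.
So P = 1.941 / 5.148×10⁻⁶ = 377.1 kN, compressive.
For the cast iron segment, free thermal change = 10.6×10⁻⁶×99×850 = 0.892 mm and elastic change from P = 377100×850/(2150×109×10³) = 1.368 mm; these oppose, so the net change is 0.476 mm (segment shortens).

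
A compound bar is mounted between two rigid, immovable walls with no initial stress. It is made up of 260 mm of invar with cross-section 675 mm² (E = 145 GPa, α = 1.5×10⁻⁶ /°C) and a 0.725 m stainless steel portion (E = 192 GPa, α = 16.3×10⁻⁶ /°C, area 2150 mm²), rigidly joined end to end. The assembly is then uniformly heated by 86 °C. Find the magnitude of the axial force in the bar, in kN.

Free thermal expansion of the whole bar: Σ αᵢΔT Lᵢ = 1.5×10⁻⁶×86×260 + 16.3×10⁻⁶×86×725 = 1.05 mm.
The rigid supports impose zero overall length change; the single axial force P common to all segments must satisfy P Σ Lᵢ/(AᵢEᵢ) = δ_free.
The series flexibility is Σ Lᵢ/(AᵢEᵢ) = 260/(675×145×10³) + 725/(2150×192×10³) = 4.413×10⁻⁶ mm/N.
So P = 1.05 / 4.413×10⁻⁶ = 237.9 kN, compressive.

P ≈ 238 kN (compressive)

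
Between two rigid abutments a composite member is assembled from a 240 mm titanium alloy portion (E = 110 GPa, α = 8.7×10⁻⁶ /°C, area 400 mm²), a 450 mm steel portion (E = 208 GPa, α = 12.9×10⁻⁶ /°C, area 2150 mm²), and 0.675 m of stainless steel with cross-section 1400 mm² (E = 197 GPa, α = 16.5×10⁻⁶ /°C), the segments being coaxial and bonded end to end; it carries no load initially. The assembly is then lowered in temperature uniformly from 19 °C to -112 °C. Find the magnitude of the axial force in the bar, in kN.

P ≈ 280 kN (tensile)

Free thermal contraction of the whole bar: Σ αᵢΔT Lᵢ = 8.7×10⁻⁶×131×240 + 12.9×10⁻⁶×131×450 + 16.5×10⁻⁶×131×675 = 2.493 mm.
The walls prevent any net length change, so an axial force P (same in every segment) develops. Compatibility: P · Σ Lᵢ/(AᵢEᵢ) = δ_free.
The series flexibility is Σ Lᵢ/(AᵢEᵢ) = 240/(400×110×10³) + 450/(2150×208×10³) + 675/(1400×197×10³) = 8.908×10⁻⁶ mm/N.
So P = 2.493 / 8.908×10⁻⁶ = 279.9 kN, tensile.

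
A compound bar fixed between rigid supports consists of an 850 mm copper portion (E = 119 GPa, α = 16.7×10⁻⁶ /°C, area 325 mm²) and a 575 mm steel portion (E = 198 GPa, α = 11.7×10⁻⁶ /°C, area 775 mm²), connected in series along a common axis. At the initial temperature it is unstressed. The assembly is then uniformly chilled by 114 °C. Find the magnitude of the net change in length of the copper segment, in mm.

|ΔL| ≈ 0.42 mm

With the walls removed the bar would change length by δ_free = Σ αᵢΔT Lᵢ = 16.7×10⁻⁶×114×850 + 11.7×10⁻⁶×114×575 = 2.385 mm.
The walls prevent any net length change, so an axial force P (same in every segment) develops. Compatibility: P · Σ Lᵢ/(AᵢEᵢ) = δ_free.
Σ Lᵢ/(AᵢEᵢ) = 850/(325×119×10³) + 575/(775×198×10³) = 2.573×10⁻⁵ mm/N.
P = 2.385 / 2.573×10⁻⁵ = 92720 N = 92.72 kN, tensile.
For the copper segment, free thermal change = 16.7×10⁻⁶×114×850 = 1.618 mm and elastic change from P = 92720×850/(325×119×10³) = 2.038 mm; these oppose, so the net change is 0.42 mm (segment lengthens).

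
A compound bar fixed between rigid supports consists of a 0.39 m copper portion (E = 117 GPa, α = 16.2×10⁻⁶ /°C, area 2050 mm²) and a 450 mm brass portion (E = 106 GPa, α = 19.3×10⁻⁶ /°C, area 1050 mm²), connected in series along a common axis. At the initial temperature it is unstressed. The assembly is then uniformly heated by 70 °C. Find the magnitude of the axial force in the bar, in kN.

P ≈ 185 kN (compressive)

With the walls removed the bar would change length by δ_free = Σ αᵢΔT Lᵢ = 16.2×10⁻⁶×70×390 + 19.3×10⁻⁶×70×450 = 1.05 mm.
The walls prevent any net length change, so an axial force P (same in every segment) develops. Compatibility: P · Σ Lᵢ/(AᵢEᵢ) = δ_free.
The series flexibility is Σ Lᵢ/(AᵢEᵢ) = 390/(2050×117×10³) + 450/(1050×106×10³) = 5.669×10⁻⁶ mm/N.
So P = 1.05 / 5.669×10⁻⁶ = 185.3 kN, compressive.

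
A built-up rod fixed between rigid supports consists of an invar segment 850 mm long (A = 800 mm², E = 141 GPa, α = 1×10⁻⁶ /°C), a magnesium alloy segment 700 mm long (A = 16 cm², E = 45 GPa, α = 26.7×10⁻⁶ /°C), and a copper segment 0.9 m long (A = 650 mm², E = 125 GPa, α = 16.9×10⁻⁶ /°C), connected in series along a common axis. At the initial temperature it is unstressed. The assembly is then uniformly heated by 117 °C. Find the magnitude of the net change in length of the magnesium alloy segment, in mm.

|ΔL| ≈ 0.792 mm

With the walls removed the bar would change length by δ_free = Σ αᵢΔT Lᵢ = 1×10⁻⁶×117×850 + 26.7×10⁻⁶×117×700 + 16.9×10⁻⁶×117×900 = 4.066 mm.
The walls prevent any net length change, so an axial force P (same in every segment) develops. Compatibility: P · Σ Lᵢ/(AᵢEᵢ) = δ_free.
The series flexibility is Σ Lᵢ/(AᵢEᵢ) = 850/(800×141×10³) + 700/(1600×45×10³) + 900/(650×125×10³) = 2.833×10⁻⁵ mm/N.
Hence P = δ_free / Σ(L/AE) = 4.066/2.833×10⁻⁵ = 143.5 kN (compressive).
For the magnesium alloy segment, free thermal change = 26.7×10⁻⁶×117×700 = 2.187 mm and elastic change from P = 143500×700/(1600×45×10³) = 1.395 mm; these oppose, so the net change is 0.792 mm (segment lengthens).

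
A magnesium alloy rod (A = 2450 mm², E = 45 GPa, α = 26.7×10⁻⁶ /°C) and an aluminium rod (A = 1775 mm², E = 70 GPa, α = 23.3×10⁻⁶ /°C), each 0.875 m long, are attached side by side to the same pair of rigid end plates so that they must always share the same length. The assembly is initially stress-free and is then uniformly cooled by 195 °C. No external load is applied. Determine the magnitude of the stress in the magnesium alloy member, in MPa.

Both members must finish at the same length. With the larger α, the magnesium alloy tends to over-contract; the plates restrain it, putting the magnesium alloy in tension and the aluminium in compression. With no external load the two internal forces are equal and opposite, magnitude P.
Equating the net (thermal + elastic) strains gives |α₁ − α₂|·ΔT = P·[1/(A₁E₁) + 1/(A₂E₂)].
|α₁ − α₂|·ΔT = 3.4×10⁻⁶ × 195 = 0.000663.
1/(A₁E₁) + 1/(A₂E₂) = 1/(2450×45×10³) + 1/(1775×70×10³) = 1.712×10⁻⁸ N⁻¹.
P = 0.000663 / 1.712×10⁻⁸ = 38730 N = 38.73 kN.
σ_{magnesium alloy} = P/A₁ = 38730/2450 = 15.81 MPa, tensile.

σ ≈ 15.8 MPa (tensile)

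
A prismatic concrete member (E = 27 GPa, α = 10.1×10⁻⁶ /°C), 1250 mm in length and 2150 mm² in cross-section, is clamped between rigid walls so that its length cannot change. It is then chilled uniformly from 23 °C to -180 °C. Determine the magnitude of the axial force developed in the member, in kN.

P ≈ 119 kN (tensile)

With zero net strain, σ = E·αΔT = 27 GPa × 10.1×10⁻⁶ × 203 = 55.36 MPa.
Then P = σA = 55.36 × 2150 mm² = 119 kN, tensile.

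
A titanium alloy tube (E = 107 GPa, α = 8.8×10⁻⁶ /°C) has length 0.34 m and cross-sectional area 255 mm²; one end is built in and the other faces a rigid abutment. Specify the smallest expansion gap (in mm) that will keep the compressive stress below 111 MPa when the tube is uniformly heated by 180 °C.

g ≈ 0.186 mm

Free expansion if unrestrained: δ_free = αΔT L = 8.8×10⁻⁶ × 180 × 340 = 0.5386 mm.
At the allowable stress the elastic shortening the wall may impose is σL/E = 111 × 340 / (107×10³) = 0.3527 mm.
The gap must absorb the remainder: g_min = 0.5386 − 0.3527 = 0.1858 mm.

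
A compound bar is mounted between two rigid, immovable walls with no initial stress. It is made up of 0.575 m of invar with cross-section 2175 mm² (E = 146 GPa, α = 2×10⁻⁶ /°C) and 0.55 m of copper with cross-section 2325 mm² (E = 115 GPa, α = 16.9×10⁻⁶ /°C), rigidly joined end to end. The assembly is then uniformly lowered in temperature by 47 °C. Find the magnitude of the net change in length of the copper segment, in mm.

Free thermal contraction of the whole bar: Σ αᵢΔT Lᵢ = 2×10⁻⁶×47×575 + 16.9×10⁻⁶×47×550 = 0.4909 mm.
The rigid supports impose zero overall length change; the single axial force P common to all segments must satisfy P Σ Lᵢ/(AᵢEᵢ) = δ_free.
The series flexibility is Σ Lᵢ/(AᵢEᵢ) = 575/(2175×146×10³) + 550/(2325×115×10³) = 3.868×10⁻⁶ mm/N.
P = 0.4909 / 3.868×10⁻⁶ = 126900 N = 126.9 kN, tensile.
For the copper segment, free thermal change = 16.9×10⁻⁶×47×550 = 0.4369 mm and elastic change from P = 126900×550/(2325×115×10³) = 0.2611 mm; these oppose, so the net change is 0.176 mm (segment shortens).

|ΔL| ≈ 0.176 mm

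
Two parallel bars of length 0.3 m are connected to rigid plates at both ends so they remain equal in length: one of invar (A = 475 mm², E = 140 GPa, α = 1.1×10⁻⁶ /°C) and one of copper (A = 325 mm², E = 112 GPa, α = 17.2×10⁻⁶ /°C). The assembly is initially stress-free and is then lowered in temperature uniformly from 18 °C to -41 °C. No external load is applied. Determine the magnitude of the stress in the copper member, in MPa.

σ ≈ 68.8 MPa (tensile)

Both members must finish at the same length. With the larger α, the copper tends to over-contract; the plates restrain it, putting the copper in tension and the invar in compression. With no external load the two internal forces are equal and opposite, magnitude P.
Setting the final lengths equal and cancelling L: (α₁ − α₂)ΔT = P/(A₁E₁) + P/(A₂E₂).
|α₁ − α₂|·ΔT = 16.1×10⁻⁶ × 59 = 0.0009499.
1/(A₁E₁) + 1/(A₂E₂) = 1/(475×140×10³) + 1/(325×112×10³) = 4.251×10⁻⁸ N⁻¹.
So P = 0.0009499 / 4.251×10⁻⁸ = 22.35 kN.
σ_{copper} = P/A₂ = 22350/325 = 68.75 MPa, tensile.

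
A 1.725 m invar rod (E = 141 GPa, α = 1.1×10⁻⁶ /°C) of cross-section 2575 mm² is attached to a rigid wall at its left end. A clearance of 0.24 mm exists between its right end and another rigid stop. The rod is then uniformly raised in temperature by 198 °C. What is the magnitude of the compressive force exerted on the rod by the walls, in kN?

P ≈ 28.6 kN

Free thermal elongation = αΔT L = 1.1×10⁻⁶ × 198 × 1725 = 0.3757 mm.
This exceeds the 0.24 mm gap, so the wall pushes back. The portion of expansion that must be recovered elastically is δ_free − gap = 0.3757 − 0.24 = 0.1357 mm.
That suppressed elongation corresponds to σ = E·Δ/L = 141×10³ × 0.1357/1725 = 11.09 MPa.
P = σA = 11.09 × 2575 = 28.56 kN.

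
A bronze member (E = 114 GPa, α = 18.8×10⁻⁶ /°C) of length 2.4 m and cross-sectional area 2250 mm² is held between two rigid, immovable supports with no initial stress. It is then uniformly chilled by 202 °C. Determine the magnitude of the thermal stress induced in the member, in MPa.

With length fixed, the mechanical strain must cancel the thermal strain αΔT = 18.8×10⁻⁶ × 202 = 3797.6×10⁻⁶.
Hence σ = E·αΔT = 114×10³ × 3797.6×10⁻⁶ = 432.9 MPa, tensile.

σ ≈ 433 MPa (tensile)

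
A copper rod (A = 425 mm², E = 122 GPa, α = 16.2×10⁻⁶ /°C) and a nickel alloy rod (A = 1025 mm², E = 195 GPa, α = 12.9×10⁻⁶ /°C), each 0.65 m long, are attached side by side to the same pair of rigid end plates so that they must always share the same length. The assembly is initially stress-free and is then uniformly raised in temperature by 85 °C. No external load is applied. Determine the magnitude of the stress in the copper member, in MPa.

σ ≈ 27.2 MPa (compressive)

Equilibrium of a rigid end plate with no external load gives equal and opposite internal forces ±P in the two members. Since α_{copper} > α_{nickel alloy}, heating drives the copper into compression and the nickel alloy into tension.
Equating the net (thermal + elastic) strains gives |α₁ − α₂|·ΔT = P·[1/(A₁E₁) + 1/(A₂E₂)].
|α₁ − α₂|·ΔT = 3.3×10⁻⁶ × 85 = 0.0002805.
1/(A₁E₁) + 1/(A₂E₂) = 1/(425×122×10³) + 1/(1025×195×10³) = 2.429×10⁻⁸ N⁻¹.
So P = 0.0002805 / 2.429×10⁻⁸ = 11.55 kN.
σ_{copper} = P/A₁ = 11550/425 = 27.17 MPa, compressive.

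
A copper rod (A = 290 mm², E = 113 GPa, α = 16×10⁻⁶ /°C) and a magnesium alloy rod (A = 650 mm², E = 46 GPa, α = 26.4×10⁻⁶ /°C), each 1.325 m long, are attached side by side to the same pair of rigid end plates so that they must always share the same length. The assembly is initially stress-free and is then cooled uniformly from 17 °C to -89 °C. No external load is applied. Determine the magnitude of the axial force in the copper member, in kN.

P ≈ 17.2 kN (compressive in the copper)

Equilibrium of a rigid end plate with no external load gives equal and opposite internal forces ±P in the two members. Since α_{magnesium alloy} > α_{copper}, cooling drives the magnesium alloy into tension and the copper into compression.
Compatibility of the two members (thermal + elastic change equal): (α₁ − α₂)ΔT = P·[1/(A₁E₁) + 1/(A₂E₂)].
|α₁ − α₂|·ΔT = 10.4×10⁻⁶ × 106 = 0.001102.
1/(A₁E₁) + 1/(A₂E₂) = 1/(290×113×10³) + 1/(650×46×10³) = 6.396×10⁻⁸ N⁻¹.
So P = 0.001102 / 6.396×10⁻⁸ = 17.24 kN.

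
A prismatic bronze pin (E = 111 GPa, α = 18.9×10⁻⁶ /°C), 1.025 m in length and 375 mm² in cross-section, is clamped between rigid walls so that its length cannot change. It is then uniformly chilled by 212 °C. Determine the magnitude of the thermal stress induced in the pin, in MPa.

With length fixed, the mechanical strain must cancel the thermal strain αΔT = 18.9×10⁻⁶ × 212 = 4006.8×10⁻⁶.
Hence σ = E·αΔT = 111×10³ × 4006.8×10⁻⁶ = 444.8 MPa, tensile.

σ ≈ 445 MPa (tensile)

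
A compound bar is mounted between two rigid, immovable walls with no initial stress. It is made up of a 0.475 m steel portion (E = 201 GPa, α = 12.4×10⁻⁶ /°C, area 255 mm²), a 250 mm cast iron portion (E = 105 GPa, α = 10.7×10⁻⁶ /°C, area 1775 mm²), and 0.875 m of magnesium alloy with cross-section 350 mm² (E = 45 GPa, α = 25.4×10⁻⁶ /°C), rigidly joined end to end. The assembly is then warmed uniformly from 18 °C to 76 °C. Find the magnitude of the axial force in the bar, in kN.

With the walls removed the bar would change length by δ_free = Σ αᵢΔT Lᵢ = 12.4×10⁻⁶×58×475 + 10.7×10⁻⁶×58×250 + 25.4×10⁻⁶×58×875 = 1.786 mm.
Since the ends are fixed, an axial force P builds up, equal in every segment, with P · Σ Lᵢ/(AᵢEᵢ) = δ_free.
The series flexibility is Σ Lᵢ/(AᵢEᵢ) = 475/(255×201×10³) + 250/(1775×105×10³) + 875/(350×45×10³) = 6.616×10⁻⁵ mm/N.
Hence P = δ_free / Σ(L/AE) = 1.786/6.616×10⁻⁵ = 26.99 kN (compressive).

P ≈ 27 kN (compressive)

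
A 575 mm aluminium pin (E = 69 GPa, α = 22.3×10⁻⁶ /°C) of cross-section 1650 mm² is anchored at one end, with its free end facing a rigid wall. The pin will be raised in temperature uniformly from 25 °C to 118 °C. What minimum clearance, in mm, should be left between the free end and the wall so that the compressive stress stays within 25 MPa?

g ≈ 0.984 mm

With no wall the pin would lengthen by αΔT L = 22.3×10⁻⁶ × 93 × 575 = 1.192 mm.
A stress of 25 MPa corresponds to the wall pushing the pin back by σL/E = 25×575/(69×10³) = 0.2083 mm.
The gap must absorb the remainder: g_min = 1.192 − 0.2083 = 0.9842 mm.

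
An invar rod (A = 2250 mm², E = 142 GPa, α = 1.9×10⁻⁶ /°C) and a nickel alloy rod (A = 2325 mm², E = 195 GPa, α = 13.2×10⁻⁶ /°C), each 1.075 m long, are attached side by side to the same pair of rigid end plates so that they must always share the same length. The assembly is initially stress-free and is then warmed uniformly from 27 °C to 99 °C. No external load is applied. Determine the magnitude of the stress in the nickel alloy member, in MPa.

Equilibrium of a rigid end plate with no external load gives equal and opposite internal forces ±P in the two members. Since α_{nickel alloy} > α_{invar}, heating drives the nickel alloy into compression and the invar into tension.
Equating the net (thermal + elastic) strains gives |α₁ − α₂|·ΔT = P·[1/(A₁E₁) + 1/(A₂E₂)].
|α₁ − α₂|·ΔT = 11.3×10⁻⁶ × 72 = 0.0008136.
1/(A₁E₁) + 1/(A₂E₂) = 1/(2250×142×10³) + 1/(2325×195×10³) = 5.336×10⁻⁹ N⁻¹.
P = 0.0008136 / 5.336×10⁻⁹ = 152500 N = 152.5 kN.
σ_{nickel alloy} = P/A₂ = 152500/2325 = 65.59 MPa, compressive.

σ ≈ 65.6 MPa (compressive)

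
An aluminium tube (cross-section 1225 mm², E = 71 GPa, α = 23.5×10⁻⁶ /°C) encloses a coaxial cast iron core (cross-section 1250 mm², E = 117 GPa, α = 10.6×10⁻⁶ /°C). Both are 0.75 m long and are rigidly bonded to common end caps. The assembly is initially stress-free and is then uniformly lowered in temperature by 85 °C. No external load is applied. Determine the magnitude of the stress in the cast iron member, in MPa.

The aluminium has the larger α, so on cooling it would change length more than the cast iron if both were free. The rigid plates force a common final length, so the aluminium is put into tension and the cast iron into compression, with equal and opposite forces P (no external load).
Equating the net (thermal + elastic) strains gives |α₁ − α₂|·ΔT = P·[1/(A₁E₁) + 1/(A₂E₂)].
|α₁ − α₂|·ΔT = 12.9×10⁻⁶ × 85 = 0.001097.
1/(A₁E₁) + 1/(A₂E₂) = 1/(1225×71×10³) + 1/(1250×117×10³) = 1.834×10⁻⁸ N⁻¹.
P = 0.001097 / 1.834×10⁻⁸ = 59800 N = 59.8 kN.
σ_{cast iron} = P/A₂ = 59800/1250 = 47.84 MPa, compressive.

σ ≈ 47.8 MPa (compressive)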